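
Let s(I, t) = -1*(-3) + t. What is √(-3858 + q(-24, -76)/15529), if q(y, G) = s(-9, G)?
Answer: I*√930357220195/15529 ≈ 62.113*I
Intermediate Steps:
s(I, t) = 3 + t
q(y, G) = 3 + G
√(-3858 + q(-24, -76)/15529) = √(-3858 + (3 - 76)/15529) = √(-3858 - 73*1/15529) = √(-3858 - 73/15529) = √(-59910955/15529) = I*√930357220195/15529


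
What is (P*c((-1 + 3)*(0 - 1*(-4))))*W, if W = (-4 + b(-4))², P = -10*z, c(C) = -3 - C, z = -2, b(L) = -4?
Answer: -14080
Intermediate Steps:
P = 20 (P = -10*(-2) = 20)
W = 64 (W = (-4 - 4)² = (-8)² = 64)
(P*c((-1 + 3)*(0 - 1*(-4))))*W = (20*(-3 - (-1 + 3)*(0 - 1*(-4))))*64 = (20*(-3 - 2*(0 + 4)))*64 = (20*(-3 - 2*4))*64 = (20*(-3 - 1*8))*64 = (20*(-3 - 8))*64 = (20*(-11))*64 = -220*64 = -14080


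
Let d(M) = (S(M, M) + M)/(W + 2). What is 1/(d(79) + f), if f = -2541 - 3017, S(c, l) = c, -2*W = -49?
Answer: -53/294258 ≈ -0.00018011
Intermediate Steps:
W = 49/2 (W = -½*(-49) = 49/2 ≈ 24.500)
d(M) = 4*M/53 (d(M) = (M + M)/(49/2 + 2) = (2*M)/(53/2) = (2*M)*(2/53) = 4*M/53)
f = -5558
1/(d(79) + f) = 1/((4/53)*79 - 5558) = 1/(316/53 - 5558) = 1/(-294258/53) = -53/294258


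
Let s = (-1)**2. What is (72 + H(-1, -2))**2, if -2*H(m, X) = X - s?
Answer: 21609/4 ≈ 5402.3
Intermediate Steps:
s = 1
H(m, X) = 1/2 - X/2 (H(m, X) = -(X - 1*1)/2 = -(X - 1)/2 = -(-1 + X)/2 = 1/2 - X/2)
(72 + H(-1, -2))**2 = (72 + (1/2 - 1/2*(-2)))**2 = (72 + (1/2 + 1))**2 = (72 + 3/2)**2 = (147/2)**2 = 21609/4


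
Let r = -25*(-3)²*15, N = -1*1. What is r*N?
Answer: 3375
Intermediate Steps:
N = -1
r = -3375 (r = -25*9*15 = -225*15 = -3375)
r*N = -3375*(-1) = 3375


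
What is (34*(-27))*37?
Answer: -33966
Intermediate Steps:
(34*(-27))*37 = -918*37 = -33966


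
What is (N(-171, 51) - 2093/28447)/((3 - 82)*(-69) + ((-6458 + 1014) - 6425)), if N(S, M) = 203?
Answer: -2886324/91286423 ≈ -0.031618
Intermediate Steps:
(N(-171, 51) - 2093/28447)/((3 - 82)*(-69) + ((-6458 + 1014) - 6425)) = (203 - 2093/28447)/((3 - 82)*(-69) + ((-6458 + 1014) - 6425)) = (203 - 2093*1/28447)/(-79*(-69) + (-5444 - 6425)) = (203 - 2093/28447)/(5451 - 11869) = (5772648/28447)/(-6418) = (5772648/28447)*(-1/6418) = -2886324/91286423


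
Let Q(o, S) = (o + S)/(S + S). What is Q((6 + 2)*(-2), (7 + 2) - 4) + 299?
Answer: 2979/10 ≈ 297.90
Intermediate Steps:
Q(o, S) = (S + o)/(2*S) (Q(o, S) = (S + o)/((2*S)) = (S + o)*(1/(2*S)) = (S + o)/(2*S))
Q((6 + 2)*(-2), (7 + 2) - 4) + 299 = (((7 + 2) - 4) + (6 + 2)*(-2))/(2*((7 + 2) - 4)) + 299 = ((9 - 4) + 8*(-2))/(2*(9 - 4)) + 299 = (1/2)*(5 - 16)/5 + 299 = (1/2)*(1/5)*(-11) + 299 = -11/10 + 299 = 2979/10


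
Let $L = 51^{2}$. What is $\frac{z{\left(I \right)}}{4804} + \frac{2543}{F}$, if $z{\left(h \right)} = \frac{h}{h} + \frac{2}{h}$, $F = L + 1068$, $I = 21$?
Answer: $\frac{28514711}{41127044} \approx 0.69333$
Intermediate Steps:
$L = 2601$
$F = 3669$ ($F = 2601 + 1068 = 3669$)
$z{\left(h \right)} = 1 + \frac{2}{h}$
$\frac{z{\left(I \right)}}{4804} + \frac{2543}{F} = \frac{\frac{1}{21} \left(2 + 21\right)}{4804} + \frac{2543}{3669} = \frac{1}{21} \cdot 23 \cdot \frac{1}{4804} + 2543 \cdot \frac{1}{3669} = \frac{23}{21} \cdot \frac{1}{4804} + \frac{2543}{3669} = \frac{23}{100884} + \frac{2543}{3669} = \frac{28514711}{41127044}$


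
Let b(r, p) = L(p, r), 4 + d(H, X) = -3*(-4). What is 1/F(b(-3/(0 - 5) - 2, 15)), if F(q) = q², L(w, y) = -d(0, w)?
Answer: 1/64 ≈ 0.015625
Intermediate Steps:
d(H, X) = 8 (d(H, X) = -4 - 3*(-4) = -4 + 12 = 8)
L(w, y) = -8 (L(w, y) = -1*8 = -8)
b(r, p) = -8
1/F(b(-3/(0 - 5) - 2, 15)) = 1/((-8)²) = 1/64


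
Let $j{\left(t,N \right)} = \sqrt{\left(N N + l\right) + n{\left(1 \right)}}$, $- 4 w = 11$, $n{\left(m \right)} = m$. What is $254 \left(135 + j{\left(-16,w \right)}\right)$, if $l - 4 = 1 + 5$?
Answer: $34290 + \frac{381 \sqrt{33}}{2} \approx 35384.0$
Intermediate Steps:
$l = 10$ ($l = 4 + \left(1 + 5\right) = 4 + 6 = 10$)
$w = - \frac{11}{4}$ ($w = \left(- \frac{1}{4}\right) 11 = - \frac{11}{4} \approx -2.75$)
$j{\left(t,N \right)} = \sqrt{11 + N^{2}}$ ($j{\left(t,N \right)} = \sqrt{\left(N N + 10\right) + 1} = \sqrt{\left(N^{2} + 10\right) + 1} = \sqrt{\left(10 + N^{2}\right) + 1} = \sqrt{11 + N^{2}}$)
$254 \left(135 + j{\left(-16,w \right)}\right) = 254 \left(135 + \sqrt{11 + \left(- \frac{11}{4}\right)^{2}}\right) = 254 \left(135 + \sqrt{11 + \frac{121}{16}}\right) = 254 \left(135 + \sqrt{\frac{297}{16}}\right) = 254 \left(135 + \frac{3 \sqrt{33}}{4}\right) = 34290 + \frac{381 \sqrt{33}}{2}$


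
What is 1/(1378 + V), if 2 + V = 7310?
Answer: 1/8686 ≈ 0.00011513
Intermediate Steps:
V = 7308 (V = -2 + 7310 = 7308)
1/(1378 + V) = 1/(1378 + 7308) = 1/8686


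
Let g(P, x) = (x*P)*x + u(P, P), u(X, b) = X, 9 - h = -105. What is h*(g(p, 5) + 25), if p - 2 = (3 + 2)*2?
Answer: 38418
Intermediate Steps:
h = 114 (h = 9 - 1*(-105) = 9 + 105 = 114)
p = 12 (p = 2 + (3 + 2)*2 = 2 + 5*2 = 2 + 10 = 12)
g(P, x) = P + P*x² (g(P, x) = (x*P)*x + P = (P*x)*x + P = P*x² + P = P + P*x²)
h*(g(p, 5) + 25) = 114*(12*(1 + 5²) + 25) = 114*(12*(1 + 25) + 25) = 114*(12*26 + 25) = 114*(312 + 25) = 114*337 = 38418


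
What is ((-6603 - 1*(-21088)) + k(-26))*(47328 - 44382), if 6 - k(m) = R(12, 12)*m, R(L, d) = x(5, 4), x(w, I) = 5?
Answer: 43073466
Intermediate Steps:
R(L, d) = 5
k(m) = 6 - 5*m
((-6603 - 1*(-21088)) + k(-26))*(47328 - 44382) = ((-6603 - 1*(-21088)) + (6 - 5*(-26)))*(47328 - 44382) = ((-6603 + 21088) + (6 + 130))*2946 = (14485 + 136)*2946 = 14621*2946 = 43073466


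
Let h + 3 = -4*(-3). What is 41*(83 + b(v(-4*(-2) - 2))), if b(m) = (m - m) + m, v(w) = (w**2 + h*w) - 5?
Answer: 6888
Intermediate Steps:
h = 9 (h = -3 - 4*(-3) = -3 + 12 = 9)
v(w) = -5 + w**2 + 9*w (v(w) = (w**2 + 9*w) - 5 = -5 + w**2 + 9*w)
b(m) = m (b(m) = 0 + m = m)
41*(83 + b(v(-4*(-2) - 2))) = 41*(83 + (-5 + (-4*(-2) - 2)**2 + 9*(-4*(-2) - 2))) = 41*(83 + (-5 + (8 - 2)**2 + 9*(8 - 2))) = 41*(83 + (-5 + 6**2 + 9*6)) = 41*(83 + (-5 + 36 + 54)) = 41*(83 + 85) = 41*168 = 6888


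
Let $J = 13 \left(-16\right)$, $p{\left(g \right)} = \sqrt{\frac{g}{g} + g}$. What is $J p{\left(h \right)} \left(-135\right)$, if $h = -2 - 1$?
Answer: $28080 i \sqrt{2} \approx 39711.0 i$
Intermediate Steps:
$h = -3$
$p{\left(g \right)} = \sqrt{1 + g}$
$J = -208$
$J p{\left(h \right)} \left(-135\right) = - 208 \sqrt{1 - 3} \left(-135\right) = - 208 \sqrt{-2} \left(-135\right) = - 208 i \sqrt{2} \left(-135\right) = 28080 i \sqrt{2}$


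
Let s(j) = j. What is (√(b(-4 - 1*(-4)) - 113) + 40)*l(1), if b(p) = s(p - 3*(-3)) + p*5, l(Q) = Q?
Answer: 40 + 2*I*√26 ≈ 40.0 + 10.198*I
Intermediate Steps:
b(p) = 9 + 6*p (b(p) = (p - 3*(-3)) + p*5 = (p + 9) + 5*p = (9 + p) + 5*p = 9 + 6*p)
(√(b(-4 - 1*(-4)) - 113) + 40)*l(1) = (√((9 + 6*(-4 - 1*(-4))) - 113) + 40)*1 = (√((9 + 6*(-4 + 4)) - 113) + 40)*1 = (√((9 + 6*0) - 113) + 40)*1 = (√((9 + 0) - 113) + 40)*1 = (√(9 - 113) + 40)*1 = (√(-104) + 40)*1 = (2*I*√26 + 40)*1 = (40 + 2*I*√26)*1 = 40 + 2*I*√26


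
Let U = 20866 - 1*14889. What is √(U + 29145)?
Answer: √35122 ≈ 187.41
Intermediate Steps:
U = 5977 (U = 20866 - 14889 = 5977)
√(U + 29145) = √(5977 + 29145) = √35122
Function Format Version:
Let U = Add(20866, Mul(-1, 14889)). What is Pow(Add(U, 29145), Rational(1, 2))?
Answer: Pow(35122, Rational(1, 2)) ≈ 187.41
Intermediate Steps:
U = 5977 (U = Add(20866, -14889) = 5977)
Pow(Add(U, 29145), Rational(1, 2)) = Pow(Add(5977, 29145), Rational(1, 2)) = Pow(35122, Rational(1, 2))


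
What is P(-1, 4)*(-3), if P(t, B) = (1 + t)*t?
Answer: 0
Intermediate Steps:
P(t, B) = t*(1 + t)
P(-1, 4)*(-3) = -(1 - 1)*(-3) = -1*0*(-3) = 0*(-3) = 0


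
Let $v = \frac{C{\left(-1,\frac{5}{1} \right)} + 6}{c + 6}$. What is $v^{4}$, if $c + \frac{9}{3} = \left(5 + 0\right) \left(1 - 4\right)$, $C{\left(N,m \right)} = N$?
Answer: $\frac{625}{20736} \approx 0.030141$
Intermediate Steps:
$c = -18$ ($c = -3 + \left(5 + 0\right) \left(1 - 4\right) = -3 + 5 \left(-3\right) = -3 - 15 = -18$)
$v = - \frac{5}{12}$ ($v = \frac{-1 + 6}{-18 + 6} = \frac{5}{-12} = 5 \left(- \frac{1}{12}\right) = - \frac{5}{12} \approx -0.41667$)
$v^{4} = \left(- \frac{5}{12}\right)^{4} = \frac{625}{20736}$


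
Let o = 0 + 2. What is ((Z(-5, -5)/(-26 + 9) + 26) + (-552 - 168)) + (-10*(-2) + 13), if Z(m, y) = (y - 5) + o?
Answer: -11229/17 ≈ -660.53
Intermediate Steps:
o = 2
Z(m, y) = -3 + y (Z(m, y) = (y - 5) + 2 = (-5 + y) + 2 = -3 + y)
((Z(-5, -5)/(-26 + 9) + 26) + (-552 - 168)) + (-10*(-2) + 13) = (((-3 - 5)/(-26 + 9) + 26) + (-552 - 168)) + (-10*(-2) + 13) = ((-8/(-17) + 26) - 720) + (20 + 13) = ((-1/17*(-8) + 26) - 720) + 33 = ((8/17 + 26) - 720) + 33 = (450/17 - 720) + 33 = -11790/17 + 33 = -11229/17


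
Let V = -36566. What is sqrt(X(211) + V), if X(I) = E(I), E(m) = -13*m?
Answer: I*sqrt(39309) ≈ 198.26*I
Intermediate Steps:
X(I) = -13*I
sqrt(X(211) + V) = sqrt(-13*211 - 36566) = sqrt(-2743 - 36566) = sqrt(-39309) = I*sqrt(39309)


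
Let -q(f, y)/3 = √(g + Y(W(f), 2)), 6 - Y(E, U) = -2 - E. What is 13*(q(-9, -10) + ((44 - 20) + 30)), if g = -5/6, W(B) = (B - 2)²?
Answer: 702 - 13*√4614/2 ≈ 260.48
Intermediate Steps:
W(B) = (-2 + B)²
Y(E, U) = 8 + E (Y(E, U) = 6 - (-2 - E) = 6 + (2 + E) = 8 + E)
g = -⅚ (g = -5*⅙ = -⅚ ≈ -0.83333)
q(f, y) = -3*√(43/6 + (-2 + f)²) (q(f, y) = -3*√(-⅚ + (8 + (-2 + f)²)) = -3*√(43/6 + (-2 + f)²))
13*(q(-9, -10) + ((44 - 20) + 30)) = 13*(-√(258 + 36*(-2 - 9)²)/2 + ((44 - 20) + 30)) = 13*(-√(258 + 36*(-11)²)/2 + (24 + 30)) = 13*(-√(258 + 36*121)/2 + 54) = 13*(-√(258 + 4356)/2 + 54) = 13*(-√4614/2 + 54) = 13*(54 - √4614/2) = 702 - 13*√4614/2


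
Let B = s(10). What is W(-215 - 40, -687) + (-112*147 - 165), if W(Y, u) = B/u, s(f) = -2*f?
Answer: -11424103/687 ≈ -16629.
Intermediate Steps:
B = -20 (B = -2*10 = -20)
W(Y, u) = -20/u
W(-215 - 40, -687) + (-112*147 - 165) = -20/(-687) + (-112*147 - 165) = -20*(-1/687) + (-16464 - 165) = 20/687 - 16629 = -11424103/687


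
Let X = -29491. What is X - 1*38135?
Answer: -67626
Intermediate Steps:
X - 1*38135 = -29491 - 1*38135 = -29491 - 38135 = -67626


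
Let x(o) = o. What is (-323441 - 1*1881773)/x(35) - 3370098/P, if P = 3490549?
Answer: -334675020692/5311705 ≈ -63007.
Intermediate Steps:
(-323441 - 1*1881773)/x(35) - 3370098/P = (-323441 - 1*1881773)/35 - 3370098/3490549 = (-323441 - 1881773)*(1/35) - 3370098*1/3490549 = -2205214*1/35 - 146526/151763 = -2205214/35 - 146526/151763 = -334675020692/5311705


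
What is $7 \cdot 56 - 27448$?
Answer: $-27056$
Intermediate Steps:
$7 \cdot 56 - 27448 = 392 - 27448 = -27056$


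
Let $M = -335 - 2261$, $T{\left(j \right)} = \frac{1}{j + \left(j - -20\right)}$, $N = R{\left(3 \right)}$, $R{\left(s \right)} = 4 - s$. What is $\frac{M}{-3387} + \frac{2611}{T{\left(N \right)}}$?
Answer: $\frac{194558650}{3387} \approx 57443.0$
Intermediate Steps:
$N = 1$ ($N = 4 - 3 = 1$)
$T{\left(j \right)} = \frac{1}{20 + 2 j}$ ($T{\left(j \right)} = \frac{1}{j + \left(j + 20\right)} = \frac{1}{j + \left(20 + j\right)} = \frac{1}{20 + 2 j}$)
$M = -2596$
$\frac{M}{-3387} + \frac{2611}{T{\left(N \right)}} = - \frac{2596}{-3387} + \frac{2611}{\frac{1}{2} \frac{1}{10 + 1}} = \left(-2596\right) \left(- \frac{1}{3387}\right) + \frac{2611}{\frac{1}{2} \cdot \frac{1}{11}} = \frac{2596}{3387} + \frac{2611}{\frac{1}{2} \cdot \frac{1}{11}} = \frac{2596}{3387} + 2611 \frac{1}{\frac{1}{22}} = \frac{2596}{3387} + 2611 \cdot 22 = \frac{2596}{3387} + 57442 = \frac{194558650}{3387}$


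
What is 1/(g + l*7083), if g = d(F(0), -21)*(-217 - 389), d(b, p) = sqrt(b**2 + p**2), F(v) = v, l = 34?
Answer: 1/228096 ≈ 4.3841e-6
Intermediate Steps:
g = -12726 (g = sqrt(0**2 + (-21)**2)*(-217 - 389) = sqrt(0 + 441)*(-606) = sqrt(441)*(-606) = 21*(-606) = -12726)
1/(g + l*7083) = 1/(-12726 + 34*7083) = 1/(-12726 + 240822) = 1/228096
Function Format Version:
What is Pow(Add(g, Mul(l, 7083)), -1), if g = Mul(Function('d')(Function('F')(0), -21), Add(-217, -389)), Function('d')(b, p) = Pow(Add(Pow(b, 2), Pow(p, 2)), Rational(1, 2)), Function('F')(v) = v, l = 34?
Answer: Rational(1, 228096) ≈ 4.3841e-6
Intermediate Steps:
g = -12726 (g = Mul(Pow(Add(Pow(0, 2), Pow(-21, 2)), Rational(1, 2)), Add(-217, -389)) = Mul(Pow(Add(0, 441), Rational(1, 2)), -606) = Mul(Pow(441, Rational(1, 2)), -606) = Mul(21, -606) = -12726)
Pow(Add(g, Mul(l, 7083)), -1) = Pow(Add(-12726, Mul(34, 7083)), -1) = Pow(Add(-12726, 240822), -1) = Pow(228096, -1) = Rational(1, 228096)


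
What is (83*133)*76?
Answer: 838964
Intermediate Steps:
(83*133)*76 = 11039*76 = 838964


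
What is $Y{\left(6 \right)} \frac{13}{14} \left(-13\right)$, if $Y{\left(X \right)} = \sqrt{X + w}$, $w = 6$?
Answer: $- \frac{169 \sqrt{3}}{7} \approx -41.817$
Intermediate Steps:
$Y{\left(X \right)} = \sqrt{6 + X}$ ($Y{\left(X \right)} = \sqrt{X + 6} = \sqrt{6 + X}$)
$Y{\left(6 \right)} \frac{13}{14} \left(-13\right) = \sqrt{6 + 6} \cdot \frac{13}{14} \left(-13\right) = \sqrt{12} \cdot 13 \cdot \frac{1}{14} \left(-13\right) = 2 \sqrt{3} \cdot \frac{13}{14} \left(-13\right) = \frac{13 \sqrt{3}}{7} \left(-13\right) = - \frac{169 \sqrt{3}}{7}$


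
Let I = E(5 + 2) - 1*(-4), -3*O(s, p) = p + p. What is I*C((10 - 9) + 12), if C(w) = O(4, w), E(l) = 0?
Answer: -104/3 ≈ -34.667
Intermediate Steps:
O(s, p) = -2*p/3 (O(s, p) = -(p + p)/3 = -2*p/3)
C(w) = -2*w/3
I = 4 (I = 0 - 1*(-4) = 0 + 4 = 4)
I*C((10 - 9) + 12) = 4*(-2*((10 - 9) + 12)/3) = 4*(-2*(1 + 12)/3) = 4*(-⅔*13) = 4*(-26/3) = -104/3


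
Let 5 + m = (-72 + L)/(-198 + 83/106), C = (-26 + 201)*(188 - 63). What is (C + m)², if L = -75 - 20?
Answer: 209041031649842704/437019025 ≈ 4.7833e+8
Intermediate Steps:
L = -95
C = 21875 (C = 175*125 = 21875)
m = -86823/20905 (m = -5 + (-72 - 95)/(-198 + 83/106) = -5 - 167/(-198 + 83*(1/106)) = -5 - 167/(-198 + 83/106) = -5 - 167/(-20905/106) = -5 - 167*(-106/20905) = -5 + 17702/20905 = -86823/20905 ≈ -4.1532)
(C + m)² = (21875 - 86823/20905)² = (457210052/20905)² = 209041031649842704/437019025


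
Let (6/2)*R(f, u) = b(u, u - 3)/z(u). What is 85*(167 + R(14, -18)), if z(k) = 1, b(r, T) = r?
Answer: 13685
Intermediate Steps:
R(f, u) = u/3 (R(f, u) = (u/1)/3 = (u*1)/3 = u/3)
85*(167 + R(14, -18)) = 85*(167 + (⅓)*(-18)) = 85*(167 - 6) = 85*161 = 13685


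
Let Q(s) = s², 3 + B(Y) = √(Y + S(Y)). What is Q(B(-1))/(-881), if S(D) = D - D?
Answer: -8/881 + 6*I/881 ≈ -0.0090806 + 0.0068104*I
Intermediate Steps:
S(D) = 0
B(Y) = -3 + √Y (B(Y) = -3 + √(Y + 0) = -3 + √Y)
Q(B(-1))/(-881) = (-3 + √(-1))²/(-881) = (-3 + I)²*(-1/881) = -(-3 + I)²/881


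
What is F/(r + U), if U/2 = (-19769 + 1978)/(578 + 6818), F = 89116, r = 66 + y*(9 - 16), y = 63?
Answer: -329550968/1404541 ≈ -234.63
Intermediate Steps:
r = -375 (r = 66 + 63*(9 - 16) = 66 + 63*(-7) = 66 - 441 = -375)
U = -17791/3698 (U = 2*((-19769 + 1978)/(578 + 6818)) = 2*(-17791/7396) = -17791/3698 ≈ -4.8110)
F/(r + U) = 89116/(-375 - 17791/3698) = 89116/(-1404541/3698) = 89116*(-3698/1404541) = -329550968/1404541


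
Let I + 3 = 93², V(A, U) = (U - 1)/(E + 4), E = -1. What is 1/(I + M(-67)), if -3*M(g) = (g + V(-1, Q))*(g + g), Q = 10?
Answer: 3/17362 ≈ 0.00017279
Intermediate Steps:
V(A, U) = -⅓ + U/3 (V(A, U) = (U - 1)/(-1 + 4) = (-1 + U)/3 = (-1 + U)*(⅓) = -⅓ + U/3)
M(g) = -2*g*(3 + g)/3 (M(g) = -(g + (-⅓ + (⅓)*10))*(g + g)/3 = -(g + (-⅓ + 10/3))*2*g/3 = -(g + 3)*2*g/3 = -(3 + g)*2*g/3 = -2*g*(3 + g)/3)
I = 8646 (I = -3 + 93² = -3 + 8649 = 8646)
1/(I + M(-67)) = 1/(8646 - ⅔*(-67)*(3 - 67)) = 1/(8646 - ⅔*(-67)*(-64)) = 1/(8646 - 8576/3) = 1/(17362/3) = 3/17362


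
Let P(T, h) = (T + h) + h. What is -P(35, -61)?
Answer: 87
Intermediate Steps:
P(T, h) = T + 2*h
-P(35, -61) = -(35 + 2*(-61)) = -(35 - 122) = -1*(-87) = 87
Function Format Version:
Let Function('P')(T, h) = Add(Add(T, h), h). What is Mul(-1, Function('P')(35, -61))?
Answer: 87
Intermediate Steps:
Function('P')(T, h) = Add(T, Mul(2, h))
Mul(-1, Function('P')(35, -61)) = Mul(-1, Add(35, Mul(2, -61))) = Mul(-1, Add(35, -122)) = Mul(-1, -87) = 87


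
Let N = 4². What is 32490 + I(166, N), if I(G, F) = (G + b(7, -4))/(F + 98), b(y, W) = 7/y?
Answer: 3704027/114 ≈ 32491.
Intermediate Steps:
N = 16
I(G, F) = (1 + G)/(98 + F) (I(G, F) = (G + 7/7)/(F + 98) = (G + 7*(⅐))/(98 + F) = (G + 1)/(98 + F) = (1 + G)/(98 + F))
32490 + I(166, N) = 32490 + (1 + 166)/(98 + 16) = 32490 + 167/114 = 3704027/114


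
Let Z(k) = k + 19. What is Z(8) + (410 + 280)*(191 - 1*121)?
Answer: 48327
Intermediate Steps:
Z(k) = 19 + k
Z(8) + (410 + 280)*(191 - 1*121) = (19 + 8) + (410 + 280)*(191 - 1*121) = 27 + 690*(191 - 121) = 27 + 690*70 = 27 + 48300 = 48327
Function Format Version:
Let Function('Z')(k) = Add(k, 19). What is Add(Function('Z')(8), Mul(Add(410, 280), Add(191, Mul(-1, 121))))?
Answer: 48327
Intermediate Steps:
Function('Z')(k) = Add(19, k)
Add(Function('Z')(8), Mul(Add(410, 280), Add(191, Mul(-1, 121)))) = Add(Add(19, 8), Mul(Add(410, 280), Add(191, Mul(-1, 121)))) = Add(27, Mul(690, Add(191, -121))) = Add(27, Mul(690, 70)) = Add(27, 48300) = 48327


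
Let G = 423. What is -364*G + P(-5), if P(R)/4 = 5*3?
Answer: -153912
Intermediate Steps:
P(R) = 60 (P(R) = 4*(5*3) = 4*15 = 60)
-364*G + P(-5) = -364*423 + 60 = -153972 + 60 = -153912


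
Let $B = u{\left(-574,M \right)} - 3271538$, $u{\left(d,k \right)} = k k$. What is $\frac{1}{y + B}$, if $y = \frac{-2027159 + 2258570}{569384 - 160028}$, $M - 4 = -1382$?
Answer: $- \frac{136452}{187301306471} \approx -7.2852 \cdot 10^{-7}$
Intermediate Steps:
$M = -1378$ ($M = 4 - 1382 = -1378$)
$y = \frac{77137}{136452}$ ($y = \frac{231411}{409356} = 231411 \cdot \frac{1}{409356} = \frac{77137}{136452} \approx 0.5653$)
$u{\left(d,k \right)} = k^{2}$
$B = -1372654$ ($B = \left(-1378\right)^{2} - 3271538 = 1898884 - 3271538 = -1372654$)
$\frac{1}{y + B} = \frac{1}{\frac{77137}{136452} - 1372654} = \frac{1}{- \frac{187301306471}{136452}} = - \frac{136452}{187301306471}$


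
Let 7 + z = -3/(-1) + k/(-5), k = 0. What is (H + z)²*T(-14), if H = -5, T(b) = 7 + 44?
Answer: 4131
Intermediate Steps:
T(b) = 51
z = -4 (z = -7 + (-3/(-1) + 0/(-5)) = -7 + (-3*(-1) + 0*(-⅕)) = -7 + (3 + 0) = -7 + 3 = -4)
(H + z)²*T(-14) = (-5 - 4)²*51 = (-9)²*51 = 81*51 = 4131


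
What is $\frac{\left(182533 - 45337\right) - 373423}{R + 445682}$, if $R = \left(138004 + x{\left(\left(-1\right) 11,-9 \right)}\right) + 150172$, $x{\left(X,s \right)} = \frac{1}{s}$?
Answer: $- \frac{2126043}{6604721} \approx -0.3219$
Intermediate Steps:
$R = \frac{2593583}{9}$ ($R = \left(138004 + \frac{1}{-9}\right) + 150172 = \left(138004 - \frac{1}{9}\right) + 150172 = \frac{1242035}{9} + 150172 = \frac{2593583}{9} \approx 2.8818 \cdot 10^{5}$)
$\frac{\left(182533 - 45337\right) - 373423}{R + 445682} = \frac{\left(182533 - 45337\right) - 373423}{\frac{2593583}{9} + 445682} = \frac{\left(182533 - 45337\right) - 373423}{\frac{6604721}{9}} = \left(137196 - 373423\right) \frac{9}{6604721} = \left(-236227\right) \frac{9}{6604721} = - \frac{2126043}{6604721}$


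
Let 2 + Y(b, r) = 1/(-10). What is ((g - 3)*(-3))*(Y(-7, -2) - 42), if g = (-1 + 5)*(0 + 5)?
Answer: 22491/10 ≈ 2249.1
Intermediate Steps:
Y(b, r) = -21/10 (Y(b, r) = -2 + 1/(-10) = -2 - ⅒ = -21/10)
g = 20 (g = 4*5 = 20)
((g - 3)*(-3))*(Y(-7, -2) - 42) = ((20 - 3)*(-3))*(-21/10 - 42) = (17*(-3))*(-441/10) = -51*(-441/10) = 22491/10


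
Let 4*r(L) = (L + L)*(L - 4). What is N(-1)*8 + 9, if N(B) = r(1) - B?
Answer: 5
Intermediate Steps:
r(L) = L*(-4 + L)/2 (r(L) = ((L + L)*(L - 4))/4 = ((2*L)*(-4 + L))/4 = (2*L*(-4 + L))/4 = L*(-4 + L)/2)
N(B) = -3/2 - B (N(B) = (½)*1*(-4 + 1) - B = (½)*1*(-3) - B = -3/2 - B)
N(-1)*8 + 9 = (-3/2 - 1*(-1))*8 + 9 = (-3/2 + 1)*8 + 9 = -½*8 + 9 = -4 + 9 = 5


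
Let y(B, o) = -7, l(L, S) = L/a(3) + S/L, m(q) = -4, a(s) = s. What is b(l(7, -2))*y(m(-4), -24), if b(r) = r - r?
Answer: 0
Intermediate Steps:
l(L, S) = L/3 + S/L
b(r) = 0
b(l(7, -2))*y(m(-4), -24) = 0*(-7) = 0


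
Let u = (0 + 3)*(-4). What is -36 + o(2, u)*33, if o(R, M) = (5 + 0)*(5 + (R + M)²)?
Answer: 17289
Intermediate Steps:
u = -12 (u = 3*(-4) = -12)
o(R, M) = 25 + 5*(M + R)² (o(R, M) = 5*(5 + (M + R)²) = 25 + 5*(M + R)²)
-36 + o(2, u)*33 = -36 + (25 + 5*(-12 + 2)²)*33 = -36 + (25 + 5*(-10)²)*33 = -36 + (25 + 5*100)*33 = -36 + (25 + 500)*33 = -36 + 525*33 = -36 + 17325 = 17289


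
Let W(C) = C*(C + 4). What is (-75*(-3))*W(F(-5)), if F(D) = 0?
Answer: 0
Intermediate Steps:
W(C) = C*(4 + C)
(-75*(-3))*W(F(-5)) = (-75*(-3))*(0*(4 + 0)) = (-25*(-9))*(0*4) = 225*0 = 0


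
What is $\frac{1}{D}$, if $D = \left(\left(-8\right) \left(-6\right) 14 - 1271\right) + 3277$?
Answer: $\frac{1}{2678} \approx 0.00037341$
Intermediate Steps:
$D = 2678$ ($D = \left(48 \cdot 14 - 1271\right) + 3277 = \left(672 - 1271\right) + 3277 = -599 + 3277 = 2678$)
$\frac{1}{D} = \frac{1}{2678}$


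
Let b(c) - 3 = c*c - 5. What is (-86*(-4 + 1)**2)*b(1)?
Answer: 774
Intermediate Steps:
b(c) = -2 + c**2 (b(c) = 3 + (c*c - 5) = 3 + (c**2 - 5) = 3 + (-5 + c**2) = -2 + c**2)
(-86*(-4 + 1)**2)*b(1) = (-86*(-4 + 1)**2)*(-2 + 1**2) = (-86*(-3)**2)*(-2 + 1) = -86*9*(-1) = -774*(-1) = 774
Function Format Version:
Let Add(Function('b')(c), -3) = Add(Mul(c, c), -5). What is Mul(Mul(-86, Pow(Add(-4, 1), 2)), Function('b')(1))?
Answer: 774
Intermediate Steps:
Function('b')(c) = Add(-2, Pow(c, 2)) (Function('b')(c) = Add(3, Add(Mul(c, c), -5)) = Add(3, Add(Pow(c, 2), -5)) = Add(3, Add(-5, Pow(c, 2))) = Add(-2, Pow(c, 2)))
Mul(Mul(-86, Pow(Add(-4, 1), 2)), Function('b')(1)) = Mul(Mul(-86, Pow(Add(-4, 1), 2)), Add(-2, Pow(1, 2))) = Mul(Mul(-86, Pow(-3, 2)), Add(-2, 1)) = Mul(Mul(-86, 9), -1) = Mul(-774, -1) = 774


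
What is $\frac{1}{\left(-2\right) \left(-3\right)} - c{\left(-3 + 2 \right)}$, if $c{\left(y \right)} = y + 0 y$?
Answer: $\frac{7}{6} \approx 1.1667$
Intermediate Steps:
$c{\left(y \right)} = y$ ($c{\left(y \right)} = y + 0 = y$)
$\frac{1}{\left(-2\right) \left(-3\right)} - c{\left(-3 + 2 \right)} = \frac{1}{\left(-2\right) \left(-3\right)} - \left(-3 + 2\right) = \frac{1}{6} - -1 = \frac{1}{6} + 1 = \frac{7}{6}$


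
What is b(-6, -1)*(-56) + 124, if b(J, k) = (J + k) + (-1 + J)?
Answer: 908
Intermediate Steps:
b(J, k) = -1 + k + 2*J
b(-6, -1)*(-56) + 124 = (-1 - 1 + 2*(-6))*(-56) + 124 = (-1 - 1 - 12)*(-56) + 124 = -14*(-56) + 124 = 784 + 124 = 908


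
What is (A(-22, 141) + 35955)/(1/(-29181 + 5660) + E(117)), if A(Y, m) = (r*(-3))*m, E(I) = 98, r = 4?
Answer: 805900023/2305057 ≈ 349.62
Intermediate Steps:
A(Y, m) = -12*m (A(Y, m) = (4*(-3))*m = -12*m)
(A(-22, 141) + 35955)/(1/(-29181 + 5660) + E(117)) = (-12*141 + 35955)/(1/(-29181 + 5660) + 98) = (-1692 + 35955)/(1/(-23521) + 98) = 34263/(-1/23521 + 98) = 34263/(2305057/23521) = 34263*(23521/2305057) = 805900023/2305057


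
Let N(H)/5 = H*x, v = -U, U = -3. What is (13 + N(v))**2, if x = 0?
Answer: 169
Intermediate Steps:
v = 3 (v = -1*(-3) = 3)
N(H) = 0 (N(H) = 5*(H*0) = 5*0 = 0)
(13 + N(v))**2 = (13 + 0)**2 = 13**2 = 169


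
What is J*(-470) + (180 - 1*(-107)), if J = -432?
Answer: 203327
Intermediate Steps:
J*(-470) + (180 - 1*(-107)) = -432*(-470) + (180 - 1*(-107)) = 203040 + (180 + 107) = 203040 + 287 = 203327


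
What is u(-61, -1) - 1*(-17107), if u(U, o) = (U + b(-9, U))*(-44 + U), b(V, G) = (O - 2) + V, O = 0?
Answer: 24667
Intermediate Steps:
b(V, G) = -2 + V (b(V, G) = (0 - 2) + V = -2 + V)
u(U, o) = (-44 + U)*(-11 + U) (u(U, o) = (U + (-2 - 9))*(-44 + U) = (U - 11)*(-44 + U) = (-11 + U)*(-44 + U) = (-44 + U)*(-11 + U))
u(-61, -1) - 1*(-17107) = (484 + (-61)**2 - 55*(-61)) - 1*(-17107) = (484 + 3721 + 3355) + 17107 = 7560 + 17107 = 24667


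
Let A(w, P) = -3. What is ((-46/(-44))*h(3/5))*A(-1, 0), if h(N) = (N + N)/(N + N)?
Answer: -69/22 ≈ -3.1364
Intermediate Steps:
h(N) = 1 (h(N) = (2*N)/((2*N)) = (2*N)*(1/(2*N)) = 1)
((-46/(-44))*h(3/5))*A(-1, 0) = (-46/(-44)*1)*(-3) = (-46*(-1/44)*1)*(-3) = ((23/22)*1)*(-3) = (23/22)*(-3) = -69/22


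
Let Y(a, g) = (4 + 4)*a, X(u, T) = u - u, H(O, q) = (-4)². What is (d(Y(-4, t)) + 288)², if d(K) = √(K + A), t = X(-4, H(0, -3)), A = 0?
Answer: 82912 + 2304*I*√2 ≈ 82912.0 + 3258.3*I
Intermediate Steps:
H(O, q) = 16
X(u, T) = 0
t = 0
Y(a, g) = 8*a
d(K) = √K (d(K) = √(K + 0) = √K)
(d(Y(-4, t)) + 288)² = (√(8*(-4)) + 288)² = (√(-32) + 288)² = (4*I*√2 + 288)² = (288 + 4*I*√2)²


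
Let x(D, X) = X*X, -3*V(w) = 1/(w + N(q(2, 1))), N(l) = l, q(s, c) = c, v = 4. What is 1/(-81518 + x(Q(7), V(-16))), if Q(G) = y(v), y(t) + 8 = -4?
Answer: -2025/165073949 ≈ -1.2267e-5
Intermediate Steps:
y(t) = -12 (y(t) = -8 - 4 = -12)
Q(G) = -12
V(w) = -1/(3*(1 + w)) (V(w) = -1/(3*(w + 1)) = -1/(3*(1 + w)))
x(D, X) = X²
1/(-81518 + x(Q(7), V(-16))) = 1/(-81518 + (-1/(3 + 3*(-16)))²) = 1/(-81518 + (-1/(3 - 48))²) = 1/(-81518 + (-1/(-45))²) = 1/(-81518 + (-1*(-1/45))²) = 1/(-81518 + (1/45)²) = 1/(-81518 + 1/2025) = 1/(-165073949/2025) = -2025/165073949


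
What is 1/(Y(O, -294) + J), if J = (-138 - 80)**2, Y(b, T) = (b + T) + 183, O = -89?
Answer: 1/47324 ≈ 2.1131e-5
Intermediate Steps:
Y(b, T) = 183 + T + b (Y(b, T) = (T + b) + 183 = 183 + T + b)
J = 47524 (J = (-218)**2 = 47524)
1/(Y(O, -294) + J) = 1/((183 - 294 - 89) + 47524) = 1/(-200 + 47524) = 1/47324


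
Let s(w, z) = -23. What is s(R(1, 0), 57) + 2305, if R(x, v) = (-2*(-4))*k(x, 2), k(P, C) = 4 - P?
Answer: 2282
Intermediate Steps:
R(x, v) = 32 - 8*x (R(x, v) = (-2*(-4))*(4 - x) = 8*(4 - x) = 32 - 8*x)
s(R(1, 0), 57) + 2305 = -23 + 2305 = 2282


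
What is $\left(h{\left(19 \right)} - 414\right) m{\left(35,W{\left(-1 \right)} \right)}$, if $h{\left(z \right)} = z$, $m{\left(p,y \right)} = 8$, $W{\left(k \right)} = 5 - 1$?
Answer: $-3160$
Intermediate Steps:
$W{\left(k \right)} = 4$ ($W{\left(k \right)} = 5 - 1 = 4$)
$\left(h{\left(19 \right)} - 414\right) m{\left(35,W{\left(-1 \right)} \right)} = \left(19 - 414\right) 8 = \left(-395\right) 8 = -3160$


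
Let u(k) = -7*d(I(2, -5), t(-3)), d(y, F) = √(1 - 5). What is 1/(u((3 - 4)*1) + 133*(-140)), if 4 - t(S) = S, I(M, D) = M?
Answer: -95/1768901 + I/24764614 ≈ -5.3706e-5 + 4.038e-8*I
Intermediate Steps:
t(S) = 4 - S
d(y, F) = 2*I (d(y, F) = √(-4) = 2*I)
u(k) = -14*I
1/(u((3 - 4)*1) + 133*(-140)) = 1/(-14*I + 133*(-140)) = 1/(-14*I - 18620) = 1/(-18620 - 14*I) = (-18620 + 14*I)/346704596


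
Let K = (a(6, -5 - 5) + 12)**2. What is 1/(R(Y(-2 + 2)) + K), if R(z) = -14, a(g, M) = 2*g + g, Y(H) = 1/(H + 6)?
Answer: 1/886 ≈ 0.0011287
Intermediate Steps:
Y(H) = 1/(6 + H)
a(g, M) = 3*g
K = 900 (K = (3*6 + 12)**2 = (18 + 12)**2 = 30**2 = 900)
1/(R(Y(-2 + 2)) + K) = 1/(-14 + 900) = 1/886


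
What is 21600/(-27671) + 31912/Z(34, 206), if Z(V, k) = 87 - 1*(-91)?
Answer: 439596076/2462719 ≈ 178.50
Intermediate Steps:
Z(V, k) = 178 (Z(V, k) = 87 + 91 = 178)
21600/(-27671) + 31912/Z(34, 206) = 21600/(-27671) + 31912/178 = 21600*(-1/27671) + 31912*(1/178) = -21600/27671 + 15956/89 = 439596076/2462719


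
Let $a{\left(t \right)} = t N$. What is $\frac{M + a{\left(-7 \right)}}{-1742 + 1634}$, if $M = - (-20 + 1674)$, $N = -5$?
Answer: $\frac{1619}{108} \approx 14.991$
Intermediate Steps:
$M = -1654$ ($M = \left(-1\right) 1654 = -1654$)
$a{\left(t \right)} = - 5 t$ ($a{\left(t \right)} = t \left(-5\right) = - 5 t$)
$\frac{M + a{\left(-7 \right)}}{-1742 + 1634} = \frac{-1654 - -35}{-1742 + 1634} = \frac{-1654 + 35}{-108} = \left(-1619\right) \left(- \frac{1}{108}\right) = \frac{1619}{108}$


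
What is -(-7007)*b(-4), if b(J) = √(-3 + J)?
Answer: 7007*I*√7 ≈ 18539.0*I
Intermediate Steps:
-(-7007)*b(-4) = -(-7007)*√(-3 - 4) = -(-7007)*√(-7) = -(-7007)*I*√7 = 7007*I*√7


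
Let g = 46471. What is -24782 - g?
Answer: -71253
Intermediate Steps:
-24782 - g = -24782 - 1*46471 = -24782 - 46471 = -71253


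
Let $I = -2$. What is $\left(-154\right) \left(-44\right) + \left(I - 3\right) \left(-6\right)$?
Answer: $6806$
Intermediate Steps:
$\left(-154\right) \left(-44\right) + \left(I - 3\right) \left(-6\right) = \left(-154\right) \left(-44\right) + \left(-2 - 3\right) \left(-6\right) = 6776 - -30 = 6776 + 30 = 6806$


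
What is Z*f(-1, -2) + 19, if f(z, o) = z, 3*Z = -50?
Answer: 107/3 ≈ 35.667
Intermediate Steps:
Z = -50/3 (Z = (⅓)*(-50) = -50/3 ≈ -16.667)
Z*f(-1, -2) + 19 = -50/3*(-1) + 19 = 50/3 + 19 = 107/3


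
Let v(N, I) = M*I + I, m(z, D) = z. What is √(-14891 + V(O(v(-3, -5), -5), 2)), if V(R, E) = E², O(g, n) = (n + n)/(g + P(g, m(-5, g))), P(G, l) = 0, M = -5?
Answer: I*√14887 ≈ 122.01*I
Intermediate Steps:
v(N, I) = -4*I (v(N, I) = -5*I + I = -4*I)
O(g, n) = 2*n/g (O(g, n) = (n + n)/(g + 0) = (2*n)/g = 2*n/g)
√(-14891 + V(O(v(-3, -5), -5), 2)) = √(-14891 + 2²) = √(-14891 + 4) = √(-14887) = I*√14887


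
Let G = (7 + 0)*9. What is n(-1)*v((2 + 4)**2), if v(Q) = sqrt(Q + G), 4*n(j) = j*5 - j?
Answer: -3*sqrt(11) ≈ -9.9499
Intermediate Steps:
G = 63 (G = 7*9 = 63)
n(j) = j (n(j) = (j*5 - j)/4 = (5*j - j)/4 = (4*j)/4 = j)
v(Q) = sqrt(63 + Q) (v(Q) = sqrt(Q + 63) = sqrt(63 + Q))
n(-1)*v((2 + 4)**2) = -sqrt(63 + (2 + 4)**2) = -sqrt(63 + 6**2) = -sqrt(63 + 36) = -sqrt(99) = -3*sqrt(11)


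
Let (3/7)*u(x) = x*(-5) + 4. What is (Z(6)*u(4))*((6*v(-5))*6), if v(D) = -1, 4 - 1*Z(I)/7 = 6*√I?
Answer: 37632 - 56448*√6 ≈ -1.0064e+5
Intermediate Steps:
Z(I) = 28 - 42*√I
u(x) = 28/3 - 35*x/3 (u(x) = 7*(x*(-5) + 4)/3 = 7*(-5*x + 4)/3 = 7*(4 - 5*x)/3 = 28/3 - 35*x/3)
(Z(6)*u(4))*((6*v(-5))*6) = ((28 - 42*√6)*(28/3 - 35/3*4))*((6*(-1))*6) = ((28 - 42*√6)*(28/3 - 140/3))*(-6*6) = ((28 - 42*√6)*(-112/3))*(-36) = (-3136/3 + 1568*√6)*(-36) = 37632 - 56448*√6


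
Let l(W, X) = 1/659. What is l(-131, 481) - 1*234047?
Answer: -154236972/659 ≈ -2.3405e+5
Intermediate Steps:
l(W, X) = 1/659
l(-131, 481) - 1*234047 = 1/659 - 1*234047 = 1/659 - 234047 = -154236972/659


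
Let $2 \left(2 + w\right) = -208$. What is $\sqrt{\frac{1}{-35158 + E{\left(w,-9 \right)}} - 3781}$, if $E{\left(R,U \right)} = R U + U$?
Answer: $\frac{i \sqrt{4425771578402}}{34213} \approx 61.49 i$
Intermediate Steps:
$w = -106$ ($w = -2 + \frac{1}{2} \left(-208\right) = -2 - 104 = -106$)
$E{\left(R,U \right)} = U + R U$
$\sqrt{\frac{1}{-35158 + E{\left(w,-9 \right)}} - 3781} = \sqrt{\frac{1}{-35158 - 9 \left(1 - 106\right)} - 3781} = \sqrt{\frac{1}{-35158 - -945} - 3781} = \sqrt{\frac{1}{-35158 + 945} - 3781} = \sqrt{\frac{1}{-34213} - 3781} = \sqrt{- \frac{1}{34213} - 3781} = \sqrt{- \frac{129359354}{34213}} = \frac{i \sqrt{4425771578402}}{34213}$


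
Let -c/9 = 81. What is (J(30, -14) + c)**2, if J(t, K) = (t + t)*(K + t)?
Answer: 53361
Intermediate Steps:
c = -729 (c = -9*81 = -729)
J(t, K) = 2*t*(K + t) (J(t, K) = (2*t)*(K + t) = 2*t*(K + t))
(J(30, -14) + c)**2 = (2*30*(-14 + 30) - 729)**2 = (2*30*16 - 729)**2 = (960 - 729)**2 = 231**2 = 53361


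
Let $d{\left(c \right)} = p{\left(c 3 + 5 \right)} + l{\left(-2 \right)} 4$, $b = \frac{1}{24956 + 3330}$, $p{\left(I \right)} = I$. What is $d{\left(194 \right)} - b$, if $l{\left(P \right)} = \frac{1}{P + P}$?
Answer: $\frac{16575595}{28286} \approx 586.0$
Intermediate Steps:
$l{\left(P \right)} = \frac{1}{2 P}$
$b = \frac{1}{28286} \approx 3.5353 \cdot 10^{-5}$
$d{\left(c \right)} = 4 + 3 c$ ($d{\left(c \right)} = \left(c 3 + 5\right) + \frac{1}{2 \left(-2\right)} 4 = \left(3 c + 5\right) + \frac{1}{2} \left(- \frac{1}{2}\right) 4 = \left(5 + 3 c\right) - 1 = 4 + 3 c$)
$d{\left(194 \right)} - b = \left(4 + 3 \cdot 194\right) - \frac{1}{28286} = \left(4 + 582\right) - \frac{1}{28286} = 586 - \frac{1}{28286} = \frac{16575595}{28286}$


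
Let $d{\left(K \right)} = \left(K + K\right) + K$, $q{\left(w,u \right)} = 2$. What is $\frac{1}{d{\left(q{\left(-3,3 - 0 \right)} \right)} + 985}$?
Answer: $\frac{1}{991} \approx 0.0010091$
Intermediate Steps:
$d{\left(K \right)} = 3 K$ ($d{\left(K \right)} = 2 K + K = 3 K$)
$\frac{1}{d{\left(q{\left(-3,3 - 0 \right)} \right)} + 985} = \frac{1}{3 \cdot 2 + 985} = \frac{1}{6 + 985} = \frac{1}{991}$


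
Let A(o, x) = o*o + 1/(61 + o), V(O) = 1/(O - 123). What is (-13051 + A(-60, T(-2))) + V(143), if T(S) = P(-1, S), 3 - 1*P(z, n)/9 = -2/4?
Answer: -188999/20 ≈ -9450.0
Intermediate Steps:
V(O) = 1/(-123 + O)
P(z, n) = 63/2 (P(z, n) = 27 - (-18)/4 = 27 - 9*(-½) = 27 + 9/2 = 63/2)
T(S) = 63/2
A(o, x) = o² + 1/(61 + o)
(-13051 + A(-60, T(-2))) + V(143) = (-13051 + (1 + (-60)³ + 61*(-60)²)/(61 - 60)) + 1/(-123 + 143) = (-13051 + (1 - 216000 + 61*3600)/1) + 1/20 = (-13051 + 1*(1 - 216000 + 219600)) + 1/20 = (-13051 + 1*3601) + 1/20 = (-13051 + 3601) + 1/20 = -9450 + 1/20 = -188999/20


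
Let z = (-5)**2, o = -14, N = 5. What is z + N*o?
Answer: -45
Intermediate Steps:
z = 25
z + N*o = 25 + 5*(-14) = 25 - 70 = -45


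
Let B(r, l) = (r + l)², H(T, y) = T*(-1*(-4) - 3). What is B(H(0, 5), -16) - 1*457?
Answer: -201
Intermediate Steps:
H(T, y) = T (H(T, y) = T*(4 - 3) = T*1 = T)
B(r, l) = (l + r)²
B(H(0, 5), -16) - 1*457 = (-16 + 0)² - 1*457 = (-16)² - 457 = 256 - 457 = -201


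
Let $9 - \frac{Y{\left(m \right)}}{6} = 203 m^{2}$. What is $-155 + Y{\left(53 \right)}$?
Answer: $-3421463$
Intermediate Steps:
$Y{\left(m \right)} = 54 - 1218 m^{2}$ ($Y{\left(m \right)} = 54 - 6 \cdot 203 m^{2} = 54 - 1218 m^{2}$)
$-155 + Y{\left(53 \right)} = -155 + \left(54 - 1218 \cdot 53^{2}\right) = -155 + \left(54 - 3421362\right) = -155 - 3421308 = -3421463$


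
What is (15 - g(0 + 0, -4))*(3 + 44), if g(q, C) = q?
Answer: 705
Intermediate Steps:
(15 - g(0 + 0, -4))*(3 + 44) = (15 - (0 + 0))*(3 + 44) = (15 - 1*0)*47 = (15 + 0)*47 = 15*47 = 705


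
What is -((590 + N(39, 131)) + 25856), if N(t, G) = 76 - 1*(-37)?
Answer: -26559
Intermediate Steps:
N(t, G) = 113 (N(t, G) = 76 + 37 = 113)
-((590 + N(39, 131)) + 25856) = -((590 + 113) + 25856) = -(703 + 25856) = -1*26559 = -26559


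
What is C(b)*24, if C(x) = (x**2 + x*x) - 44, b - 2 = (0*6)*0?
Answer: -864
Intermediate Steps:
b = 2 (b = 2 + (0*6)*0 = 2 + 0*0 = 2 + 0 = 2)
C(x) = -44 + 2*x**2 (C(x) = (x**2 + x**2) - 44 = 2*x**2 - 44 = -44 + 2*x**2)
C(b)*24 = (-44 + 2*2**2)*24 = (-44 + 2*4)*24 = (-44 + 8)*24 = -36*24 = -864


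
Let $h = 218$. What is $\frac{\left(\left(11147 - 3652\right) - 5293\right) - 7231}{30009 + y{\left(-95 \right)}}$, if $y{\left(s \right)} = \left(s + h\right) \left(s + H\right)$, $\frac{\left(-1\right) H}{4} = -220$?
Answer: $- \frac{5029}{126564} \approx -0.039735$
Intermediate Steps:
$H = 880$ ($H = \left(-4\right) \left(-220\right) = 880$)
$y{\left(s \right)} = \left(218 + s\right) \left(880 + s\right)$ ($y{\left(s \right)} = \left(s + 218\right) \left(s + 880\right) = \left(218 + s\right) \left(880 + s\right)$)
$\frac{\left(\left(11147 - 3652\right) - 5293\right) - 7231}{30009 + y{\left(-95 \right)}} = \frac{\left(\left(11147 - 3652\right) - 5293\right) - 7231}{30009 + \left(191840 + \left(-95\right)^{2} + 1098 \left(-95\right)\right)} = \frac{\left(7495 - 5293\right) - 7231}{30009 + \left(191840 + 9025 - 104310\right)} = \frac{2202 - 7231}{30009 + 96555} = - \frac{5029}{126564}$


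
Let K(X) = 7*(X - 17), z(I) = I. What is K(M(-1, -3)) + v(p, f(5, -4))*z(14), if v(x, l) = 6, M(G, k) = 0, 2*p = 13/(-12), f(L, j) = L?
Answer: -35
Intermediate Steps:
p = -13/24 (p = (13/(-12))/2 = (13*(-1/12))/2 = (1/2)*(-13/12) = -13/24 ≈ -0.54167)
K(X) = -119 + 7*X (K(X) = 7*(-17 + X) = -119 + 7*X)
K(M(-1, -3)) + v(p, f(5, -4))*z(14) = (-119 + 7*0) + 6*14 = (-119 + 0) + 84 = -119 + 84 = -35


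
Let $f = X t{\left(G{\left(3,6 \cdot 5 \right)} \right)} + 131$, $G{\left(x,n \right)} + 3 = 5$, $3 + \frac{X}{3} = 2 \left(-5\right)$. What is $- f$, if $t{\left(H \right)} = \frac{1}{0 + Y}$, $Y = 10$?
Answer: $- \frac{1271}{10} \approx -127.1$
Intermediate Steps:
$X = -39$ ($X = -9 + 3 \cdot 2 \left(-5\right) = -9 + 3 \left(-10\right) = -9 - 30 = -39$)
$G{\left(x,n \right)} = 2$ ($G{\left(x,n \right)} = -3 + 5 = 2$)
$t{\left(H \right)} = \frac{1}{10}$ ($t{\left(H \right)} = \frac{1}{0 + 10} = \frac{1}{10}$)
$f = \frac{1271}{10}$ ($f = \left(-39\right) \frac{1}{10} + 131 = - \frac{39}{10} + 131 = \frac{1271}{10} \approx 127.1$)
$- f = \left(-1\right) \frac{1271}{10} = - \frac{1271}{10}$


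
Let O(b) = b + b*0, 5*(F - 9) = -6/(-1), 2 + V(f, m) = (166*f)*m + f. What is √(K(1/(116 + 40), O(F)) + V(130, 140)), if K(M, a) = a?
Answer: √75533455/5 ≈ 1738.2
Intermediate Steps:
V(f, m) = -2 + f + 166*f*m (V(f, m) = -2 + ((166*f)*m + f) = -2 + (166*f*m + f) = -2 + (f + 166*f*m) = -2 + f + 166*f*m)
F = 51/5 (F = 9 + (-6/(-1))/5 = 9 + (-6*(-1))/5 = 9 + (⅕)*6 = 9 + 6/5 = 51/5 ≈ 10.200)
O(b) = b (O(b) = b + 0 = b)
√(K(1/(116 + 40), O(F)) + V(130, 140)) = √(51/5 + (-2 + 130 + 166*130*140)) = √(51/5 + (-2 + 130 + 3021200)) = √(51/5 + 3021328) = √(15106691/5) = √75533455/5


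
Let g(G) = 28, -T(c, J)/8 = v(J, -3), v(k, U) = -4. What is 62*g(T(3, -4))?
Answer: 1736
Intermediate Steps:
T(c, J) = 32 (T(c, J) = -8*(-4) = 32)
62*g(T(3, -4)) = 62*28 = 1736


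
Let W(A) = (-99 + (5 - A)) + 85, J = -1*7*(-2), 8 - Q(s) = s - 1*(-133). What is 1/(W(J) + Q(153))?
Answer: -1/301 ≈ -0.0033223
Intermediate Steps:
Q(s) = -125 - s (Q(s) = 8 - (s - 1*(-133)) = 8 - (s + 133) = 8 - (133 + s) = 8 + (-133 - s) = -125 - s)
J = 14 (J = -7*(-2) = 14)
W(A) = -9 - A (W(A) = (-94 - A) + 85 = -9 - A)
1/(W(J) + Q(153)) = 1/((-9 - 1*14) + (-125 - 1*153)) = 1/((-9 - 14) + (-125 - 153)) = 1/(-23 - 278) = 1/(-301) = -1/301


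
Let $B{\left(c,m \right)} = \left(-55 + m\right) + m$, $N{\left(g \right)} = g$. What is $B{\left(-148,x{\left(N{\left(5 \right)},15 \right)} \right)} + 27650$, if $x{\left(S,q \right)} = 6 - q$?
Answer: $27577$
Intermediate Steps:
$B{\left(c,m \right)} = -55 + 2 m$
$B{\left(-148,x{\left(N{\left(5 \right)},15 \right)} \right)} + 27650 = \left(-55 + 2 \left(6 - 15\right)\right) + 27650 = \left(-55 + 2 \left(-9\right)\right) + 27650 = \left(-55 - 18\right) + 27650 = -73 + 27650 = 27577$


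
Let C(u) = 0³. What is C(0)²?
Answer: 0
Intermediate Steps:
C(u) = 0
C(0)² = 0² = 0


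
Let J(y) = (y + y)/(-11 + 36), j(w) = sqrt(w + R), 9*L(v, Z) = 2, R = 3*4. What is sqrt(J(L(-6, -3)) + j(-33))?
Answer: sqrt(4 + 225*I*sqrt(21))/15 ≈ 1.5166 + 1.5108*I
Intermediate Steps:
R = 12
L(v, Z) = 2/9 (L(v, Z) = (1/9)*2 = 2/9)
j(w) = sqrt(12 + w) (j(w) = sqrt(w + 12) = sqrt(12 + w))
J(y) = 2*y/25 (J(y) = (2*y)/25 = (2*y)*(1/25) = 2*y/25)
sqrt(J(L(-6, -3)) + j(-33)) = sqrt((2/25)*(2/9) + sqrt(12 - 33)) = sqrt(4/225 + sqrt(-21)) = sqrt(4/225 + I*sqrt(21))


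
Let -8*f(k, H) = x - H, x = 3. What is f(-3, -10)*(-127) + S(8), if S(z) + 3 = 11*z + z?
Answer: 2395/8 ≈ 299.38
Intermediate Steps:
S(z) = -3 + 12*z (S(z) = -3 + (11*z + z) = -3 + 12*z)
f(k, H) = -3/8 + H/8 (f(k, H) = -(3 - H)/8 = -3/8 + H/8)
f(-3, -10)*(-127) + S(8) = (-3/8 + (⅛)*(-10))*(-127) + (-3 + 12*8) = (-3/8 - 5/4)*(-127) + (-3 + 96) = -13/8*(-127) + 93 = 1651/8 + 93 = 2395/8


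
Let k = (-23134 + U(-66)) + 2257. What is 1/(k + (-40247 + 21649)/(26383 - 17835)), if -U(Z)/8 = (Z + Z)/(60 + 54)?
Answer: -81206/1694762119 ≈ -4.7916e-5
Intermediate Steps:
U(Z) = -8*Z/57 (U(Z) = -8*(Z + Z)/(60 + 54) = -8*2*Z/114 = -8*Z/57)
k = -396487/19 (k = (-23134 - 8/57*(-66)) + 2257 = (-23134 + 176/19) + 2257 = -439370/19 + 2257 = -396487/19 ≈ -20868.)
1/(k + (-40247 + 21649)/(26383 - 17835)) = 1/(-396487/19 + (-40247 + 21649)/(26383 - 17835)) = 1/(-396487/19 - 18598/8548) = 1/(-396487/19 - 18598*1/8548) = 1/(-396487/19 - 9299/4274) = 1/(-1694762119/81206) = -81206/1694762119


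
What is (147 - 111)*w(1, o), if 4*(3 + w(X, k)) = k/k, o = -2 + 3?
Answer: -99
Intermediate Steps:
o = 1
w(X, k) = -11/4 (w(X, k) = -3 + (k/k)/4 = -3 + (¼)*1 = -3 + ¼ = -11/4)
(147 - 111)*w(1, o) = (147 - 111)*(-11/4) = 36*(-11/4) = -99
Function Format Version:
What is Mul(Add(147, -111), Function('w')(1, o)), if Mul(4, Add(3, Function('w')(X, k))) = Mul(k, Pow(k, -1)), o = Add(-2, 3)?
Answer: -99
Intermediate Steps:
o = 1
Function('w')(X, k) = Rational(-11, 4) (Function('w')(X, k) = Add(-3, Mul(Rational(1, 4), Mul(k, Pow(k, -1)))) = Add(-3, Mul(Rational(1, 4), 1)) = Add(-3, Rational(1, 4)) = Rational(-11, 4))
Mul(Add(147, -111), Function('w')(1, o)) = Mul(Add(147, -111), Rational(-11, 4)) = Mul(36, Rational(-11, 4)) = -99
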